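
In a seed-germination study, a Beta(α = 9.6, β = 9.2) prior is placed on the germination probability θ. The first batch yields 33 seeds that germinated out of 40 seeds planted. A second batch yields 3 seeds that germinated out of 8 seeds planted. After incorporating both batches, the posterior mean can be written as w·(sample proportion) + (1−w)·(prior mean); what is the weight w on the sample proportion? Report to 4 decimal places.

0.7186

The Beta prior is conjugate to a Binomial/Bernoulli likelihood; the update adds successes to α and failures to β.
Total number of seeds planted: n = 40 + 8 = 48.
Posterior mean = (α₀+k)/(α₀+β₀+n) = [n/(α₀+β₀+n)]·(k/n) + [(α₀+β₀)/(α₀+β₀+n)]·α₀/(α₀+β₀), so only n and the prior enter the weight.
The weight on the data is w = n/(α₀+β₀+n) = 48/(9.6+9.2+48) = 48/66.8 = 0.7186.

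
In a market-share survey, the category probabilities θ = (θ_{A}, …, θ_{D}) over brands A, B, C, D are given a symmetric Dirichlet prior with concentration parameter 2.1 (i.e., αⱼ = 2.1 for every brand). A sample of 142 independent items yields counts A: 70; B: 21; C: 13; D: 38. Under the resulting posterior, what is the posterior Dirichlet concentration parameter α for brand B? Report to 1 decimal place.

23.1

The Dirichlet prior is conjugate to the Multinomial likelihood: each posterior αⱼ = prior αⱼ + observed count nⱼ.
Posterior concentration: (72.1, 23.1, 15.1, 40.1), total = 150.4.
α_{B} = 2.1 + 21 = 23.1.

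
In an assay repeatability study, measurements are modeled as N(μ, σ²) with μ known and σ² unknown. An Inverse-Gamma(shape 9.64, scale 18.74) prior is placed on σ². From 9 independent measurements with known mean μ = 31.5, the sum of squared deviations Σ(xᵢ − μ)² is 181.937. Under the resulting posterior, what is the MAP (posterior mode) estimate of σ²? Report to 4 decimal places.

With known mean μ and an Inverse-Gamma(α, β) prior on σ², the Normal likelihood is conjugate: posterior is Inv-Gamma(α + n/2, β + Σ(xᵢ−μ)²/2).
Posterior: Inv-Gamma(9.64 + 9/2, 18.74 + 181.937/2) = Inv-Gamma(14.14, 109.7085).
Mode = β/(α+1) = 109.7085/15.14 = 7.2463.

7.2463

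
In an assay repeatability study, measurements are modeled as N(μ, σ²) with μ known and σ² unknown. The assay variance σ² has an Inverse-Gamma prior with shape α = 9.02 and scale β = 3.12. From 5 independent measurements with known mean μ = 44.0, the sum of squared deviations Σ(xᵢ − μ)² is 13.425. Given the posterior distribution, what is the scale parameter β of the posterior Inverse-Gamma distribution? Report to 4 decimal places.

9.8325

With known mean μ and an Inverse-Gamma(α, β) prior on σ², the Normal likelihood is conjugate: posterior is Inv-Gamma(α + n/2, β + Σ(xᵢ−μ)²/2).
Posterior: Inv-Gamma(9.02 + 5/2, 3.12 + 13.425/2) = Inv-Gamma(11.52, 9.8325).
Posterior β = 9.8325.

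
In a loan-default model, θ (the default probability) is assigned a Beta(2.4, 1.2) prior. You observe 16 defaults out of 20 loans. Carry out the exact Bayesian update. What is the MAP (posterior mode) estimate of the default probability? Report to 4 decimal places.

The Beta prior is conjugate to a Binomial/Bernoulli likelihood; the update adds successes to α and failures to β.
Posterior: Beta(α+k, β+n−k) = Beta(2.4+16, 1.2+4) = Beta(18.4, 5.2).
Mode of Beta(a,b) for a,b>1 is (a−1)/(a+b−2) = 17.4/21.6 = 0.8056.

0.8056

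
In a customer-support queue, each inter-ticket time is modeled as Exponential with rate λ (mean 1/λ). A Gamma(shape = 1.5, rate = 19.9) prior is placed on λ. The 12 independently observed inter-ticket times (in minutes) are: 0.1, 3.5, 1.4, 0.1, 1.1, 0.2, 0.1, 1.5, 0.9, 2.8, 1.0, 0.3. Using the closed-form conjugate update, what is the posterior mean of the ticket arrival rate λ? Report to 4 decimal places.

With a Gamma(shape α, rate β) prior on the exponential rate λ, the posterior after n observations with total T = Σxᵢ is Gamma(α+n, β+T).
Sum of observations T = 13.0 minutes; n = 12.
Posterior: Gamma(1.5+12, 19.9+13.0) = Gamma(13.5, 32.9).
Posterior mean of λ = α/β = 13.5/32.9 = 0.4103.

0.4103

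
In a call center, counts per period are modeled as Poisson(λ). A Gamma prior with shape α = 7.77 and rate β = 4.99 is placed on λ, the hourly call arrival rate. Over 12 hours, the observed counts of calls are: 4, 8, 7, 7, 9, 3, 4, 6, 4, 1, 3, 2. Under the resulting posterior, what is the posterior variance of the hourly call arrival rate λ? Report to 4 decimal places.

With a Gamma(shape α, rate β) prior, the Poisson likelihood is conjugate: the posterior is Gamma(α + ΣXᵢ, β + n).
Sum of counts S = 58 over n = 12 hours.
Posterior: Gamma(α+S, β+n) = Gamma(7.77+58, 4.99+12) = Gamma(65.77, 16.99).
Var = α/β² = 65.77/16.99² = 0.2278.

0.2278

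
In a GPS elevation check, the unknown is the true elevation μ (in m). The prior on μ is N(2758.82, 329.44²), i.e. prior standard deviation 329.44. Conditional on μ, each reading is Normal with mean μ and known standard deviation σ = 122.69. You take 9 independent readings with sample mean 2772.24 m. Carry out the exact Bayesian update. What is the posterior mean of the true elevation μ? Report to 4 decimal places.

2772.0363

For Normal data with known variance σ², a Normal(μ₀, σ₀²) prior on μ is conjugate. Posterior precision = 1/σ₀² + n/σ²; posterior mean is the precision-weighted average of μ₀ and x̄.
n·x̄ = 9·2772.24 = 24950.16.
σ₀² = 329.44² = 108530.7136, σ² = 122.69² = 15052.8361; σ² + n·σ₀² = 15052.8361 + 9·108530.7136 = 991829.2585.
Posterior mean = (μ₀/σ₀² + n·x̄/σ²)/(1/σ₀² + n/σ²) = (σ²·μ₀ + σ₀²·n·x̄)/(σ² + n·σ₀²) = (15052.8361·2758.82 + 108530.7136·24950.16)/991829.2585 = 2749386734.523578/991829.2585 = 2772.0363.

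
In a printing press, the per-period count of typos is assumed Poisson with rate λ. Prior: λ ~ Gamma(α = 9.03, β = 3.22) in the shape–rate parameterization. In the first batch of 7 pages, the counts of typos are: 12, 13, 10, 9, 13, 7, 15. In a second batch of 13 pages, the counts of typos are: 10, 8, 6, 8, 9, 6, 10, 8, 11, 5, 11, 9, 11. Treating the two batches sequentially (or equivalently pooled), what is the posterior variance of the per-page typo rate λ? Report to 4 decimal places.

0.3710

With a Gamma(shape α, rate β) prior, the Poisson likelihood is conjugate: the posterior is Gamma(α + ΣXᵢ, β + n).
Batch 1: sum of counts S = 79 over n = 7 pages.
After batch 1: Gamma(α+S, β+n) = Gamma(9.03+79, 3.22+7) = Gamma(88.03, 10.22).
Batch 2: sum of counts S = 112 over n = 13 pages.
After batch 2: Gamma(α+S, β+n) = Gamma(88.03+112, 10.22+13) = Gamma(200.03, 23.22).
Var = α/β² = 200.03/23.22² = 0.3710.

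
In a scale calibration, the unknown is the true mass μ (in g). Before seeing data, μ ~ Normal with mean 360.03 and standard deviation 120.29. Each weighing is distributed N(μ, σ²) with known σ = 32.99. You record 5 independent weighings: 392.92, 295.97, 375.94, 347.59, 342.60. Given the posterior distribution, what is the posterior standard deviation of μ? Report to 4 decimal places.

For Normal data with known variance σ², a Normal(μ₀, σ₀²) prior on μ is conjugate. Posterior precision = 1/σ₀² + n/σ²; posterior mean is the precision-weighted average of μ₀ and x̄.
σ₀² = 120.29² = 14469.6841, σ² = 32.99² = 1088.3401; σ² + n·σ₀² = 1088.3401 + 5·14469.6841 = 73436.7606.
Posterior precision = 1/σ₀² + n/σ² = 1/14469.6841 + 5/1088.3401 = (σ² + n·σ₀²)/(σ₀²σ²) = 73436.7606/(14469.6841·1088.3401); posterior variance σₙ² = σ₀²σ²/(σ² + n·σ₀²) = 14469.6841·1088.3401/73436.7606 = 214.442158.
Posterior SD = √σₙ² = √(14469.6841·1088.3401/73436.7606) = 14.6438.

14.6438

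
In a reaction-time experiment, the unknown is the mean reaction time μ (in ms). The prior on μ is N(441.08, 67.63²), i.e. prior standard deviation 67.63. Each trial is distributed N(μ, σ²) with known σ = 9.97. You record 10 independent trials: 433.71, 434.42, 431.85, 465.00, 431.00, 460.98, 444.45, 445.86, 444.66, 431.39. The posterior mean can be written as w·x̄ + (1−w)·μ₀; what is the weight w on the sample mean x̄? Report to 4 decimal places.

For Normal data with known variance σ², a Normal(μ₀, σ₀²) prior on μ is conjugate. Posterior precision = 1/σ₀² + n/σ²; posterior mean is the precision-weighted average of μ₀ and x̄.
σ₀² = 67.63² = 4573.8169, σ² = 9.97² = 99.4009. Prior precision 1/σ₀² = 1/4573.8169; data precision n/σ² = 10/99.4009.
w = (n/σ²)/(1/σ₀² + n/σ²) = n·σ₀²/(σ² + n·σ₀²) = 10·4573.8169/(99.4009 + 10·4573.8169) = 45738.169/45837.5699 = 0.9978.

0.9978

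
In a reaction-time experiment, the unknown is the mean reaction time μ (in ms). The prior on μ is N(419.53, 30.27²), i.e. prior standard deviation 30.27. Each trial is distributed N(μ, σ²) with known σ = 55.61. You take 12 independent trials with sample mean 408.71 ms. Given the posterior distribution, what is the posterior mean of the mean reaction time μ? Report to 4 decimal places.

For Normal data with known variance σ², a Normal(μ₀, σ₀²) prior on μ is conjugate. Posterior precision = 1/σ₀² + n/σ²; posterior mean is the precision-weighted average of μ₀ and x̄.
n·x̄ = 12·408.71 = 4904.52.
σ₀² = 30.27² = 916.2729, σ² = 55.61² = 3092.4721; σ² + n·σ₀² = 3092.4721 + 12·916.2729 = 14087.7469.
Posterior mean = (μ₀/σ₀² + n·x̄/σ²)/(1/σ₀² + n/σ²) = (σ²·μ₀ + σ₀²·n·x̄)/(σ² + n·σ₀²) = (3092.4721·419.53 + 916.2729·4904.52)/14087.7469 = 5791263.583621/14087.7469 = 411.0852.

411.0852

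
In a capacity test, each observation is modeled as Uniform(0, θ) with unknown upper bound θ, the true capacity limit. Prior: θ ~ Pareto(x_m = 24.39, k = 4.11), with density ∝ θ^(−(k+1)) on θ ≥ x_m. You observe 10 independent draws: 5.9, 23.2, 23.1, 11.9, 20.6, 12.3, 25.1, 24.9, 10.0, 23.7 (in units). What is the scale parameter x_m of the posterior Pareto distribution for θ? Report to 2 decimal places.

25.10

A Pareto(scale x_m, shape k) prior on the upper bound θ of Uniform(0, θ) is conjugate: posterior is Pareto(max(x_m, max xᵢ), k + n).
Sample maximum = 25.1; prior scale x_m = 24.39 → posterior scale = max = 25.10.
Posterior shape = 4.11 + 10 = 14.11.
Posterior scale x_m = 25.10.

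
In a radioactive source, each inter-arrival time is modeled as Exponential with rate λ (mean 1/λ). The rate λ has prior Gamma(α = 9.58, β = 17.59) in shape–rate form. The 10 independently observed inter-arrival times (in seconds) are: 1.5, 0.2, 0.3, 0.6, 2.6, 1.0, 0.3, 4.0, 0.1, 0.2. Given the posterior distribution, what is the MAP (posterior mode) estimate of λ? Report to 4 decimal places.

0.6545

With a Gamma(shape α, rate β) prior on the exponential rate λ, the posterior after n observations with total T = Σxᵢ is Gamma(α+n, β+T).
Sum of observations T = 10.8 seconds; n = 10.
Posterior: Gamma(9.58+10, 17.59+10.8) = Gamma(19.58, 28.39).
Mode = (α−1)/β = 0.6545.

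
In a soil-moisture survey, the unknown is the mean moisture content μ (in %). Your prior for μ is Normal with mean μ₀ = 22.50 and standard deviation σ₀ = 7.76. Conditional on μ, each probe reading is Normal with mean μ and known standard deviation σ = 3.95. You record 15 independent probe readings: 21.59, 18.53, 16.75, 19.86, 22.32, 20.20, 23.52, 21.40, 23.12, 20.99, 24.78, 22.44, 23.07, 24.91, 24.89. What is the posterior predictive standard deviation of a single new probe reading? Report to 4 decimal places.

4.0774

For Normal data with known variance σ², a Normal(μ₀, σ₀²) prior on μ is conjugate. Posterior precision = 1/σ₀² + n/σ²; posterior mean is the precision-weighted average of μ₀ and x̄.
σ₀² = 7.76² = 60.2176, σ² = 3.95² = 15.6025; σ² + n·σ₀² = 15.6025 + 15·60.2176 = 918.8665.
Posterior precision = 1/σ₀² + n/σ² = 1/60.2176 + 15/15.6025 = (σ² + n·σ₀²)/(σ₀²σ²) = 918.8665/(60.2176·15.6025); posterior variance σₙ² = σ₀²σ²/(σ² + n·σ₀²) = 60.2176·15.6025/918.8665 = 1.022504.
Predictive variance for one new observation = σₙ² + σ² = 60.2176·15.6025/918.8665 + 15.6025 = σ²·(σ₀² + 918.8665)/918.8665 = 15.6025·979.0841/918.8665 = 16.625004; SD = √(15.6025·979.0841/918.8665) = 4.0774.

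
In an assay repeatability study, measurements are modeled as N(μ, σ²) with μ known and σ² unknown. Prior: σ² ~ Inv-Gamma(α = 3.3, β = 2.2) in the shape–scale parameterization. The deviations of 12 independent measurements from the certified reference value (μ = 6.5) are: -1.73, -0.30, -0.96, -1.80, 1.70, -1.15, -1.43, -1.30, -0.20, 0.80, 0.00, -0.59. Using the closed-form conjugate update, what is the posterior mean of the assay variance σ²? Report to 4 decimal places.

1.2422

With known mean μ and an Inverse-Gamma(α, β) prior on σ², the Normal likelihood is conjugate: posterior is Inv-Gamma(α + n/2, β + Σ(xᵢ−μ)²/2).
Σ(xᵢ−μ)² = (-1.73)² + (-0.30)² + (-0.96)² + (-1.80)² + (1.70)² + (-1.15)² + (-1.43)² + (-1.30)² + (-0.20)² + (0.80)² + (0.00)² + (-0.59)² = 16.2200.
Posterior: Inv-Gamma(3.3 + 12/2, 2.2 + 16.2200/2) = Inv-Gamma(9.30, 10.31000).
E[σ²|data] = β/(α−1) = 10.31000/8.30 = 1.2422.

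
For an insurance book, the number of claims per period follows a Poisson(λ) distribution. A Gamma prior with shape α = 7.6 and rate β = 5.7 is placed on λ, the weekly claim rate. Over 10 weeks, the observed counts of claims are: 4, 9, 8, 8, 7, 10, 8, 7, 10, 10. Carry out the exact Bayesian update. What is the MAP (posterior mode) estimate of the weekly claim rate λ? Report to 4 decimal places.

With a Gamma(shape α, rate β) prior, the Poisson likelihood is conjugate: the posterior is Gamma(α + ΣXᵢ, β + n).
Sum of counts S = 81 over n = 10 weeks.
Posterior: Gamma(α+S, β+n) = Gamma(7.6+81, 5.7+10) = Gamma(88.6, 15.7).
Mode of Gamma(α,β) for α≥1 is (α−1)/β = 87.6/15.7 = 5.5796.

5.5796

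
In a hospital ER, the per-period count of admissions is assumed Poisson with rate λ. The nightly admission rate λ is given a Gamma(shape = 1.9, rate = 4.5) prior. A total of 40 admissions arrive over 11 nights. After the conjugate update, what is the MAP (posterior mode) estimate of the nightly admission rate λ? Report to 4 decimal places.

With a Gamma(shape α, rate β) prior, the Poisson likelihood is conjugate: the posterior is Gamma(α + ΣXᵢ, β + n).
Posterior: Gamma(α+S, β+n) = Gamma(1.9+40, 4.5+11) = Gamma(41.9, 15.5).
Mode of Gamma(α,β) for α≥1 is (α−1)/β = 40.9/15.5 = 2.6387.

2.6387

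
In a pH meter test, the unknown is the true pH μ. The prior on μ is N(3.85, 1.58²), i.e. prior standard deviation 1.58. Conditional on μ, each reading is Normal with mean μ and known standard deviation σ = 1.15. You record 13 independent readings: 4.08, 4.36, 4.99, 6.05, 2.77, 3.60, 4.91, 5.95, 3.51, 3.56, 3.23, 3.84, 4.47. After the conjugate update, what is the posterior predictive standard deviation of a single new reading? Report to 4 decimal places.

1.1917

For Normal data with known variance σ², a Normal(μ₀, σ₀²) prior on μ is conjugate. Posterior precision = 1/σ₀² + n/σ²; posterior mean is the precision-weighted average of μ₀ and x̄.
σ₀² = 1.58² = 2.4964, σ² = 1.15² = 1.3225; σ² + n·σ₀² = 1.3225 + 13·2.4964 = 33.7757.
Posterior precision = 1/σ₀² + n/σ² = 1/2.4964 + 13/1.3225 = (σ² + n·σ₀²)/(σ₀²σ²) = 33.7757/(2.4964·1.3225); posterior variance σₙ² = σ₀²σ²/(σ² + n·σ₀²) = 2.4964·1.3225/33.7757 = 0.097747.
Predictive variance for one new observation = σₙ² + σ² = 2.4964·1.3225/33.7757 + 1.3225 = σ²·(σ₀² + 33.7757)/33.7757 = 1.3225·36.2721/33.7757 = 1.420247; SD = √(1.3225·36.2721/33.7757) = 1.1917.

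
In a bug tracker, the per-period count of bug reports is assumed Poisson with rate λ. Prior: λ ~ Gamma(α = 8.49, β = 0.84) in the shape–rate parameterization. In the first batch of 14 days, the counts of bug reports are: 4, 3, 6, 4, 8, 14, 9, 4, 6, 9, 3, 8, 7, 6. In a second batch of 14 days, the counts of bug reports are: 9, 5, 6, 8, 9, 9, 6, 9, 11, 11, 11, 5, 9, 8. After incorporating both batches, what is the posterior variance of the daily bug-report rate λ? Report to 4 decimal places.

0.2591

With a Gamma(shape α, rate β) prior, the Poisson likelihood is conjugate: the posterior is Gamma(α + ΣXᵢ, β + n).
Batch 1: sum of counts S = 91 over n = 14 days.
After batch 1: Gamma(α+S, β+n) = Gamma(8.49+91, 0.84+14) = Gamma(99.49, 14.84).
Batch 2: sum of counts S = 116 over n = 14 days.
After batch 2: Gamma(α+S, β+n) = Gamma(99.49+116, 14.84+14) = Gamma(215.49, 28.84).
Var = α/β² = 215.49/28.84² = 0.2591.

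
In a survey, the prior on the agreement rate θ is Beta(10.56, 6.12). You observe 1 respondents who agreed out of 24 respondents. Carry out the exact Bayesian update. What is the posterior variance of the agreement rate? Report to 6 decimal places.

The Beta prior is conjugate to a Binomial/Bernoulli likelihood; the update adds successes to α and failures to β.
Posterior: Beta(α+k, β+n−k) = Beta(10.56+1, 6.12+23) = Beta(11.56, 29.12).
Var = αβ/((α+β)²(α+β+1)) = 11.56·29.12/(40.68²·41.68) = 0.004880.

0.004880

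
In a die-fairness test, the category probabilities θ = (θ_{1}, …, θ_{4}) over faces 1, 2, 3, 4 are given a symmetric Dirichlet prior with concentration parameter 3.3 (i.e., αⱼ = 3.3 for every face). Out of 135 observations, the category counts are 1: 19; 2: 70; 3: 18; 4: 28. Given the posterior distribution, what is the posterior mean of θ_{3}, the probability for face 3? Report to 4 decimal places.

0.1437

The Dirichlet prior is conjugate to the Multinomial likelihood: each posterior αⱼ = prior αⱼ + observed count nⱼ.
Posterior concentration: (22.3, 73.3, 21.3, 31.3), total = 148.2.
E[θ_{3}|data] = α_{3}/Σα = 21.3/148.2 = 0.1437.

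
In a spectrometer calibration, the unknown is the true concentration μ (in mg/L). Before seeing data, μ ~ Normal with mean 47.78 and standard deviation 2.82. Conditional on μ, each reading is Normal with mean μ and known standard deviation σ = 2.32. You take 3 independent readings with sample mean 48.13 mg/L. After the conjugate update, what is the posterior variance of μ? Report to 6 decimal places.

For Normal data with known variance σ², a Normal(μ₀, σ₀²) prior on μ is conjugate. Posterior precision = 1/σ₀² + n/σ²; posterior mean is the precision-weighted average of μ₀ and x̄.
σ₀² = 2.82² = 7.9524, σ² = 2.32² = 5.3824; σ² + n·σ₀² = 5.3824 + 3·7.9524 = 29.2396.
Posterior precision = 1/σ₀² + n/σ² = 1/7.9524 + 3/5.3824 = (σ² + n·σ₀²)/(σ₀²σ²) = 29.2396/(7.9524·5.3824); posterior variance σₙ² = σ₀²σ²/(σ² + n·σ₀²) = 7.9524·5.3824/29.2396 = 1.463871.

1.463871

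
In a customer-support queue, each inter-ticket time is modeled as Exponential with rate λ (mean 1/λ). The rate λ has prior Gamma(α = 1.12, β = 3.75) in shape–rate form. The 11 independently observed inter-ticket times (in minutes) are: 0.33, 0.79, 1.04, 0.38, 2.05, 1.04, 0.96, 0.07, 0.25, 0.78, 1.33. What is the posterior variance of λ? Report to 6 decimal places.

0.074323

With a Gamma(shape α, rate β) prior on the exponential rate λ, the posterior after n observations with total T = Σxᵢ is Gamma(α+n, β+T).
Sum of observations T = 9.02 minutes; n = 11.
Posterior: Gamma(1.12+11, 3.75+9.02) = Gamma(12.12, 12.77).
Var = α/β² = 0.074323.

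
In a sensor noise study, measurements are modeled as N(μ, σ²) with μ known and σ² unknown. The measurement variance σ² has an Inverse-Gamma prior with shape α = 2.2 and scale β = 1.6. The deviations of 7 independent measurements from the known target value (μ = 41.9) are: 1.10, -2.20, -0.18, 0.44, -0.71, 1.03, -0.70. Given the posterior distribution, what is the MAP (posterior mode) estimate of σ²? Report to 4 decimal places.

0.8605

With known mean μ and an Inverse-Gamma(α, β) prior on σ², the Normal likelihood is conjugate: posterior is Inv-Gamma(α + n/2, β + Σ(xᵢ−μ)²/2).
Σ(xᵢ−μ)² = (1.10)² + (-2.20)² + (-0.18)² + (0.44)² + (-0.71)² + (1.03)² + (-0.70)² = 8.3310.
Posterior: Inv-Gamma(2.2 + 7/2, 1.6 + 8.3310/2) = Inv-Gamma(5.70, 5.76550).
Mode = β/(α+1) = 5.76550/6.70 = 0.8605.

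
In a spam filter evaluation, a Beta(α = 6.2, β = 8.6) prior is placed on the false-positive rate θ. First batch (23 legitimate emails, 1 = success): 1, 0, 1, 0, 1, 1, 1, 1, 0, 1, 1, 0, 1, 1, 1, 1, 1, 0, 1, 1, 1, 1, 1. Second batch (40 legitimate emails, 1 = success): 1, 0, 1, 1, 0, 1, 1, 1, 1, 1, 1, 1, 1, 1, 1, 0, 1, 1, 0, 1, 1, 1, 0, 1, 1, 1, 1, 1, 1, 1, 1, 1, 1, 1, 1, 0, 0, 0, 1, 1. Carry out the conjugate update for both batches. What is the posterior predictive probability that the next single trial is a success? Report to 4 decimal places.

The Beta prior is conjugate to a Binomial/Bernoulli likelihood; the update adds successes to α and failures to β.
After batch 1: Beta(6.2+18, 8.6+5) = Beta(24.2, 13.6).
After batch 2: Beta(24.2+32, 13.6+8) = Beta(56.2, 21.6).
For a single future Bernoulli trial, P(success | data) = α/(α+β) = 0.7224.

0.7224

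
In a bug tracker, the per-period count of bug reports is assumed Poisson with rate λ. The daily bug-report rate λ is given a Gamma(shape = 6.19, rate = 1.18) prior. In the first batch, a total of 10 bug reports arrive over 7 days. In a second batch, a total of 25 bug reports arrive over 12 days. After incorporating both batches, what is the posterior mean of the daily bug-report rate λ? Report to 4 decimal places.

2.0411

With a Gamma(shape α, rate β) prior, the Poisson likelihood is conjugate: the posterior is Gamma(α + ΣXᵢ, β + n).
After batch 1: Gamma(α+S, β+n) = Gamma(6.19+10, 1.18+7) = Gamma(16.19, 8.18).
After batch 2: Gamma(α+S, β+n) = Gamma(16.19+25, 8.18+12) = Gamma(41.19, 20.18).
Posterior mean = α/β = 41.19/20.18 = 2.0411.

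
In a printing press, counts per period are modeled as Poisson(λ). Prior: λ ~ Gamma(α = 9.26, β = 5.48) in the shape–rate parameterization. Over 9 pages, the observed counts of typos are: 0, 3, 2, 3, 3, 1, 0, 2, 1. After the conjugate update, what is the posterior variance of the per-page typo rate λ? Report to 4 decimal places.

With a Gamma(shape α, rate β) prior, the Poisson likelihood is conjugate: the posterior is Gamma(α + ΣXᵢ, β + n).
Sum of counts S = 15 over n = 9 pages.
Posterior: Gamma(α+S, β+n) = Gamma(9.26+15, 5.48+9) = Gamma(24.26, 14.48).
Var = α/β² = 24.26/14.48² = 0.1157.

0.1157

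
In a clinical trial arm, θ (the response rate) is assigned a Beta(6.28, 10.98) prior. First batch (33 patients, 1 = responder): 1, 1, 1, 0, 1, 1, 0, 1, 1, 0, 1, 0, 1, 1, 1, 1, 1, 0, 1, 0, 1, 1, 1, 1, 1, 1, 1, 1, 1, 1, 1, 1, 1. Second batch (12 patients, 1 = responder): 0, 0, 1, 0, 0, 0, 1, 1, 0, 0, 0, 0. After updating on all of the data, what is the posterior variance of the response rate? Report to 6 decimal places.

The Beta prior is conjugate to a Binomial/Bernoulli likelihood; the update adds successes to α and failures to β.
After batch 1: Beta(6.28+27, 10.98+6) = Beta(33.28, 16.98).
After batch 2: Beta(33.28+3, 16.98+9) = Beta(36.28, 25.98).
Var = αβ/((α+β)²(α+β+1)) = 36.28·25.98/(62.26²·63.26) = 0.003844.

0.003844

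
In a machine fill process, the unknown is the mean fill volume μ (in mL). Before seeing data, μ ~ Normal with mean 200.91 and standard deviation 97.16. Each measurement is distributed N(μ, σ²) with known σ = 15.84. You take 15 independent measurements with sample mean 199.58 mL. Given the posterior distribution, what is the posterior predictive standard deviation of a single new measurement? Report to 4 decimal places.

16.3586

For Normal data with known variance σ², a Normal(μ₀, σ₀²) prior on μ is conjugate. Posterior precision = 1/σ₀² + n/σ²; posterior mean is the precision-weighted average of μ₀ and x̄.
σ₀² = 97.16² = 9440.0656, σ² = 15.84² = 250.9056; σ² + n·σ₀² = 250.9056 + 15·9440.0656 = 141851.8896.
Posterior precision = 1/σ₀² + n/σ² = 1/9440.0656 + 15/250.9056 = (σ² + n·σ₀²)/(σ₀²σ²) = 141851.8896/(9440.0656·250.9056); posterior variance σₙ² = σ₀²σ²/(σ² + n·σ₀²) = 9440.0656·250.9056/141851.8896 = 16.697453.
Predictive variance for one new observation = σₙ² + σ² = 9440.0656·250.9056/141851.8896 + 250.9056 = σ²·(σ₀² + 141851.8896)/141851.8896 = 250.9056·151291.9552/141851.8896 = 267.603053; SD = √(250.9056·151291.9552/141851.8896) = 16.3586.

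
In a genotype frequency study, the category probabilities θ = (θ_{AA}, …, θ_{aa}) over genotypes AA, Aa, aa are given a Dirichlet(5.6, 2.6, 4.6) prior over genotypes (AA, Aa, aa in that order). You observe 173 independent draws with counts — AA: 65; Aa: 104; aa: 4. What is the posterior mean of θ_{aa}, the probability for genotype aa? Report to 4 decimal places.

The Dirichlet prior is conjugate to the Multinomial likelihood: each posterior αⱼ = prior αⱼ + observed count nⱼ.
Posterior concentration: (70.6, 106.6, 8.6), total = 185.8.
E[θ_{aa}|data] = α_{aa}/Σα = 8.6/185.8 = 0.0463.

0.0463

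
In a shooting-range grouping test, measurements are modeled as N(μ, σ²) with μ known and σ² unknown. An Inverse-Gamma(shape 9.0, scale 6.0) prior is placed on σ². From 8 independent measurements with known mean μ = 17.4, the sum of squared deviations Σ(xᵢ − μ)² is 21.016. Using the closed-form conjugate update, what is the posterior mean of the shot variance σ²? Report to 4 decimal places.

With known mean μ and an Inverse-Gamma(α, β) prior on σ², the Normal likelihood is conjugate: posterior is Inv-Gamma(α + n/2, β + Σ(xᵢ−μ)²/2).
Posterior: Inv-Gamma(9.0 + 8/2, 6.0 + 21.016/2) = Inv-Gamma(13.00, 16.5080).
E[σ²|data] = β/(α−1) = 16.5080/12.00 = 1.3757.

1.3757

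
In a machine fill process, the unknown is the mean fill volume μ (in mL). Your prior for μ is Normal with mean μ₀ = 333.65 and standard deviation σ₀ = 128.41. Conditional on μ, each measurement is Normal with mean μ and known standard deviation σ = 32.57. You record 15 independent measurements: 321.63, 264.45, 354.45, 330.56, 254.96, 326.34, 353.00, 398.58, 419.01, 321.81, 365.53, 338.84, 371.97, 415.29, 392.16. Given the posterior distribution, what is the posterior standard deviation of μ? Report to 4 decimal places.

For Normal data with known variance σ², a Normal(μ₀, σ₀²) prior on μ is conjugate. Posterior precision = 1/σ₀² + n/σ²; posterior mean is the precision-weighted average of μ₀ and x̄.
σ₀² = 128.41² = 16489.1281, σ² = 32.57² = 1060.8049; σ² + n·σ₀² = 1060.8049 + 15·16489.1281 = 248397.7264.
Posterior precision = 1/σ₀² + n/σ² = 1/16489.1281 + 15/1060.8049 = (σ² + n·σ₀²)/(σ₀²σ²) = 248397.7264/(16489.1281·1060.8049); posterior variance σₙ² = σ₀²σ²/(σ² + n·σ₀²) = 16489.1281·1060.8049/248397.7264 = 70.418309.
Posterior SD = √σₙ² = √(16489.1281·1060.8049/248397.7264) = 8.3916.

8.3916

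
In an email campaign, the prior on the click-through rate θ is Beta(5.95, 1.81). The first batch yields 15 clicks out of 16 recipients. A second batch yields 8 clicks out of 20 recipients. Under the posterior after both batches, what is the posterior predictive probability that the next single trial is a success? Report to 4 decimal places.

0.6616

The Beta prior is conjugate to a Binomial/Bernoulli likelihood; the update adds successes to α and failures to β.
After batch 1: Beta(5.95+15, 1.81+1) = Beta(20.95, 2.81).
After batch 2: Beta(20.95+8, 2.81+12) = Beta(28.95, 14.81).
For a single future Bernoulli trial, P(success | data) = α/(α+β) = 0.6616.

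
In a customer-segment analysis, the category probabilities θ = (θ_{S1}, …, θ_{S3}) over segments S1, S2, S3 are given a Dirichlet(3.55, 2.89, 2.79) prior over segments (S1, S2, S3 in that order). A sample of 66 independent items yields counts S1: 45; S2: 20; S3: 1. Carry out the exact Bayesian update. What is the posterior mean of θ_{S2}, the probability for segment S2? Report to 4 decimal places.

The Dirichlet prior is conjugate to the Multinomial likelihood: each posterior αⱼ = prior αⱼ + observed count nⱼ.
Posterior concentration: (48.55, 22.89, 3.79), total = 75.23.
E[θ_{S2}|data] = α_{S2}/Σα = 22.89/75.23 = 0.3043.

0.3043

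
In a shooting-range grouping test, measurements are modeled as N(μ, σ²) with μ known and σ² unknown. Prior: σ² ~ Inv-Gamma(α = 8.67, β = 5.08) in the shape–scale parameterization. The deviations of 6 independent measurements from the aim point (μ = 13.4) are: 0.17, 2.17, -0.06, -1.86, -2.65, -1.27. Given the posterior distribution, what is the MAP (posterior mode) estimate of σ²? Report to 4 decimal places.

With known mean μ and an Inverse-Gamma(α, β) prior on σ², the Normal likelihood is conjugate: posterior is Inv-Gamma(α + n/2, β + Σ(xᵢ−μ)²/2).
Σ(xᵢ−μ)² = (0.17)² + (2.17)² + (-0.06)² + (-1.86)² + (-2.65)² + (-1.27)² = 16.8364.
Posterior: Inv-Gamma(8.67 + 6/2, 5.08 + 16.8364/2) = Inv-Gamma(11.67, 13.49820).
Mode = β/(α+1) = 13.49820/12.67 = 1.0654.

1.0654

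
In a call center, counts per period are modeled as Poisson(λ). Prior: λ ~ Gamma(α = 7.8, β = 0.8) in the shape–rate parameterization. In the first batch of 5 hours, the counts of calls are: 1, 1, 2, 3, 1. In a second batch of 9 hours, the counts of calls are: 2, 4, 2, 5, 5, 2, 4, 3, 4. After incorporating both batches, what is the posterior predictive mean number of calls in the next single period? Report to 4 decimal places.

With a Gamma(shape α, rate β) prior, the Poisson likelihood is conjugate: the posterior is Gamma(α + ΣXᵢ, β + n).
Batch 1: sum of counts S = 8 over n = 5 hours.
After batch 1: Gamma(α+S, β+n) = Gamma(7.8+8, 0.8+5) = Gamma(15.8, 5.8).
Batch 2: sum of counts S = 31 over n = 9 hours.
After batch 2: Gamma(α+S, β+n) = Gamma(15.8+31, 5.8+9) = Gamma(46.8, 14.8).
The predictive distribution for one future period is NegBinom with mean α/β = 3.1622.

3.1622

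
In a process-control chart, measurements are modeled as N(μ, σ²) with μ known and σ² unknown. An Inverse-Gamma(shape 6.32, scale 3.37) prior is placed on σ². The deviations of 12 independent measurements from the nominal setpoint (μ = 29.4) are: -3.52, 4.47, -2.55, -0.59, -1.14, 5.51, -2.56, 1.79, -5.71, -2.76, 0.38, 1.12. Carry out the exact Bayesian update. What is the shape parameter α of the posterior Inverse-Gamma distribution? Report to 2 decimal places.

12.32

With known mean μ and an Inverse-Gamma(α, β) prior on σ², the Normal likelihood is conjugate: posterior is Inv-Gamma(α + n/2, β + Σ(xᵢ−μ)²/2).
Σ(xᵢ−μ)² = (-3.52)² + (4.47)² + (-2.55)² + (-0.59)² + (-1.14)² + (5.51)² + (-2.56)² + (1.79)² + (-5.71)² + (-2.76)² + (0.38)² + (1.12)² = 122.2598.
Posterior: Inv-Gamma(6.32 + 12/2, 3.37 + 122.2598/2) = Inv-Gamma(12.32, 64.49990).
Posterior α = 12.32.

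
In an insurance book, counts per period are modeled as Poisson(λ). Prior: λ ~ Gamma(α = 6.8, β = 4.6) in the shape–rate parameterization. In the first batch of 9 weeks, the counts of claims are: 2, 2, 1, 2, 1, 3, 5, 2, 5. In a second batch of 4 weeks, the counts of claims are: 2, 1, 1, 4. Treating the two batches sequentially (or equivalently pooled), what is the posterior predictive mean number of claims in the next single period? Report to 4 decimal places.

With a Gamma(shape α, rate β) prior, the Poisson likelihood is conjugate: the posterior is Gamma(α + ΣXᵢ, β + n).
Batch 1: sum of counts S = 23 over n = 9 weeks.
After batch 1: Gamma(α+S, β+n) = Gamma(6.8+23, 4.6+9) = Gamma(29.8, 13.6).
Batch 2: sum of counts S = 8 over n = 4 weeks.
After batch 2: Gamma(α+S, β+n) = Gamma(29.8+8, 13.6+4) = Gamma(37.8, 17.6).
The predictive distribution for one future period is NegBinom with mean α/β = 2.1477.

2.1477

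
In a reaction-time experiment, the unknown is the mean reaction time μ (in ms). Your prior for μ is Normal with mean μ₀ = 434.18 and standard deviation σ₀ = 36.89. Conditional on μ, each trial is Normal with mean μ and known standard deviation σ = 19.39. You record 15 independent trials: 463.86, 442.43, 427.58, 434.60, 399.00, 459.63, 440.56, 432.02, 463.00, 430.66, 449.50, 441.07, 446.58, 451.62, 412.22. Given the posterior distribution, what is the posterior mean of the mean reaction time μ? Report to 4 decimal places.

For Normal data with known variance σ², a Normal(μ₀, σ₀²) prior on μ is conjugate. Posterior precision = 1/σ₀² + n/σ²; posterior mean is the precision-weighted average of μ₀ and x̄.
Σxᵢ = 463.86 + 442.43 + 427.58 + 434.60 + 399.00 + 459.63 + 440.56 + 432.02 + 463.00 + 430.66 + 449.50 + 441.07 + 446.58 + 451.62 + 412.22 = 6594.33, so n·x̄ = 6594.33.
σ₀² = 36.89² = 1360.8721, σ² = 19.39² = 375.9721; σ² + n·σ₀² = 375.9721 + 15·1360.8721 = 20789.0536.
Posterior mean = (μ₀/σ₀² + n·x̄/σ²)/(1/σ₀² + n/σ²) = (σ²·μ₀ + σ₀²·n·x̄)/(σ² + n·σ₀²) = (375.9721·434.18 + 1360.8721·6594.33)/20789.0536 = 9137279.281571/20789.0536 = 439.5236.

439.5236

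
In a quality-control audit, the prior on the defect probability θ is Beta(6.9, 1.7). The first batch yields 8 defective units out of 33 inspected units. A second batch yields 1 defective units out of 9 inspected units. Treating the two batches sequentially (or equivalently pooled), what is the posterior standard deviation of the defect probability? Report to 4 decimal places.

0.0646

The Beta prior is conjugate to a Binomial/Bernoulli likelihood; the update adds successes to α and failures to β.
After batch 1: Beta(6.9+8, 1.7+25) = Beta(14.9, 26.7).
After batch 2: Beta(14.9+1, 26.7+8) = Beta(15.9, 34.7).
Var = αβ/((α+β)²(α+β+1)) = 15.9·34.7/(50.6²·51.6) = 0.00417615; SD = √0.00417615 = 0.0646.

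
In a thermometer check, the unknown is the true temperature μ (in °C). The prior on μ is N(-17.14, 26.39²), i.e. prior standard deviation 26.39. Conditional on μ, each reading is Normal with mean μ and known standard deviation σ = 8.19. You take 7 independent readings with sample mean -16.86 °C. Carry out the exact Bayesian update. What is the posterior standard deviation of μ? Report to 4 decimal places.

For Normal data with known variance σ², a Normal(μ₀, σ₀²) prior on μ is conjugate. Posterior precision = 1/σ₀² + n/σ²; posterior mean is the precision-weighted average of μ₀ and x̄.
σ₀² = 26.39² = 696.4321, σ² = 8.19² = 67.0761; σ² + n·σ₀² = 67.0761 + 7·696.4321 = 4942.1008.
Posterior precision = 1/σ₀² + n/σ² = 1/696.4321 + 7/67.0761 = (σ² + n·σ₀²)/(σ₀²σ²) = 4942.1008/(696.4321·67.0761); posterior variance σₙ² = σ₀²σ²/(σ² + n·σ₀²) = 696.4321·67.0761/4942.1008 = 9.452245.
Posterior SD = √σₙ² = √(696.4321·67.0761/4942.1008) = 3.0745.

3.0745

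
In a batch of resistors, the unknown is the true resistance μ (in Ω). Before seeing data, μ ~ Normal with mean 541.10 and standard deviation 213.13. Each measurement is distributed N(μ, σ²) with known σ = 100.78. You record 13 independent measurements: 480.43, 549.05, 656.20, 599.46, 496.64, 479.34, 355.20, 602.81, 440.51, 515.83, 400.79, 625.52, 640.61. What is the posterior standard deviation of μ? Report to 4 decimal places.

27.7140

For Normal data with known variance σ², a Normal(μ₀, σ₀²) prior on μ is conjugate. Posterior precision = 1/σ₀² + n/σ²; posterior mean is the precision-weighted average of μ₀ and x̄.
σ₀² = 213.13² = 45424.3969, σ² = 100.78² = 10156.6084; σ² + n·σ₀² = 10156.6084 + 13·45424.3969 = 600673.7681.
Posterior precision = 1/σ₀² + n/σ² = 1/45424.3969 + 13/10156.6084 = (σ² + n·σ₀²)/(σ₀²σ²) = 600673.7681/(45424.3969·10156.6084); posterior variance σₙ² = σ₀²σ²/(σ² + n·σ₀²) = 45424.3969·10156.6084/600673.7681 = 768.067187.
Posterior SD = √σₙ² = √(45424.3969·10156.6084/600673.7681) = 27.7140.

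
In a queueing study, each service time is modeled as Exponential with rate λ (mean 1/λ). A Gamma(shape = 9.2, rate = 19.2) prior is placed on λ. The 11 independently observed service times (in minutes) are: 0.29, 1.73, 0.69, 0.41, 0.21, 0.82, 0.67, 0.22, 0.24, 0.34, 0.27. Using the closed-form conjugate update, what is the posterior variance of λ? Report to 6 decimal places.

0.032089

With a Gamma(shape α, rate β) prior on the exponential rate λ, the posterior after n observations with total T = Σxᵢ is Gamma(α+n, β+T).
Sum of observations T = 5.89 minutes; n = 11.
Posterior: Gamma(9.2+11, 19.2+5.89) = Gamma(20.2, 25.09).
Var = α/β² = 0.032089.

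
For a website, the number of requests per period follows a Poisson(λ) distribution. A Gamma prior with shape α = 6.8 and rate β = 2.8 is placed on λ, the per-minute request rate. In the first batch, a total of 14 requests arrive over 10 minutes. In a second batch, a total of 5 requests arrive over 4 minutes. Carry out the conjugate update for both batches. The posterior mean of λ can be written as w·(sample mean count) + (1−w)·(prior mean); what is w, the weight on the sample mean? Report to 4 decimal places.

0.8333

With a Gamma(shape α, rate β) prior, the Poisson likelihood is conjugate: the posterior is Gamma(α + ΣXᵢ, β + n).
Total number of minutes: n = 10 + 4 = 14.
Posterior mean = (α₀+S)/(β₀+n) = [n/(β₀+n)]·(S/n) + [β₀/(β₀+n)]·(α₀/β₀), so only n and β₀ enter the weight.
Weight on data w = n/(β₀+n) = 14/(2.8+14) = 14/16.8 = 0.8333.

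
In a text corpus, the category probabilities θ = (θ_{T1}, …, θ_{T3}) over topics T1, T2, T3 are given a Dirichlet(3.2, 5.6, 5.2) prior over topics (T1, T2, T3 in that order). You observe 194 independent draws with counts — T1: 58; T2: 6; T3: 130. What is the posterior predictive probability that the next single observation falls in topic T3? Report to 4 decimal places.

The Dirichlet prior is conjugate to the Multinomial likelihood: each posterior αⱼ = prior αⱼ + observed count nⱼ.
Posterior concentration: (61.2, 11.6, 135.2), total = 208.0.
P(next = T3 | data) = α_{T3}/Σα = 0.6500.

0.6500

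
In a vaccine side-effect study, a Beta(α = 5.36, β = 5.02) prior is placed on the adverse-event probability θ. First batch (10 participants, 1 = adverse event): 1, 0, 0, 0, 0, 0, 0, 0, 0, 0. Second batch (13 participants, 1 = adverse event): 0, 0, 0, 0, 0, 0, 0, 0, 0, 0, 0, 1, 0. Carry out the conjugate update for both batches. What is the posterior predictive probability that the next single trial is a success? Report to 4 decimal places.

0.2205

The Beta prior is conjugate to a Binomial/Bernoulli likelihood; the update adds successes to α and failures to β.
After batch 1: Beta(5.36+1, 5.02+9) = Beta(6.36, 14.02).
After batch 2: Beta(6.36+1, 14.02+12) = Beta(7.36, 26.02).
For a single future Bernoulli trial, P(success | data) = α/(α+β) = 0.2205.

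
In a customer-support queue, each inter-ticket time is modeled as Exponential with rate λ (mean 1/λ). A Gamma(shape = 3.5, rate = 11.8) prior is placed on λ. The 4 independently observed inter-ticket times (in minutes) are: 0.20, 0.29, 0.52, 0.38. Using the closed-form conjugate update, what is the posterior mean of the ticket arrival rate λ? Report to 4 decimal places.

With a Gamma(shape α, rate β) prior on the exponential rate λ, the posterior after n observations with total T = Σxᵢ is Gamma(α+n, β+T).
Sum of observations T = 1.39 minutes; n = 4.
Posterior: Gamma(3.5+4, 11.8+1.39) = Gamma(7.5, 13.19).
Posterior mean of λ = α/β = 7.5/13.19 = 0.5686.

0.5686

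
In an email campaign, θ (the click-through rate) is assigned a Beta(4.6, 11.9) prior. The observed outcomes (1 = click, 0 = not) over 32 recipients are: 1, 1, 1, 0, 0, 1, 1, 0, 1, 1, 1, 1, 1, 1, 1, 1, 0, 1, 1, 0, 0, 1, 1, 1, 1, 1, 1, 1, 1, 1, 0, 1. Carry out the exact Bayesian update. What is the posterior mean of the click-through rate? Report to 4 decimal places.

0.6103

The Beta prior is conjugate to a Binomial/Bernoulli likelihood; the update adds successes to α and failures to β.
Posterior: Beta(α+k, β+n−k) = Beta(4.6+25, 11.9+7) = Beta(29.6, 18.9).
Posterior mean = α/(α+β) = 29.6/48.5 = 0.6103.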